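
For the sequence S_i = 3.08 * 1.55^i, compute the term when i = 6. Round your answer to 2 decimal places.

S_6 = 3.08 * 1.55^6 ≈ 3.08 * 13.8672 ≈ 42.71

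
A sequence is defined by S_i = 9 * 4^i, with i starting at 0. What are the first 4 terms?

This is a geometric sequence.
i=0: S_0 = 9 * 4^0 = 9
i=1: S_1 = 9 * 4^1 = 36
i=2: S_2 = 9 * 4^2 = 144
i=3: S_3 = 9 * 4^3 = 576
The first 4 terms are: [9, 36, 144, 576]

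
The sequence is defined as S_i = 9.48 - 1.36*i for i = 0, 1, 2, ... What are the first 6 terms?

This is an arithmetic sequence.
i=0: S_0 = 9.48 + -1.36*0 = 9.48
i=1: S_1 = 9.48 + -1.36*1 = 8.12
i=2: S_2 = 9.48 + -1.36*2 = 6.76
i=3: S_3 = 9.48 + -1.36*3 = 5.4
i=4: S_4 = 9.48 + -1.36*4 = 4.04
i=5: S_5 = 9.48 + -1.36*5 = 2.68
The first 6 terms are: [9.48, 8.12, 6.76, 5.4, 4.04, 2.68]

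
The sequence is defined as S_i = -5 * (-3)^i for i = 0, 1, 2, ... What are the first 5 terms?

This is a geometric sequence.
i=0: S_0 = -5 * (-3)^0 = -5
i=1: S_1 = -5 * (-3)^1 = 15
i=2: S_2 = -5 * (-3)^2 = -45
i=3: S_3 = -5 * (-3)^3 = 135
i=4: S_4 = -5 * (-3)^4 = -405
The first 5 terms are: [-5, 15, -45, 135, -405]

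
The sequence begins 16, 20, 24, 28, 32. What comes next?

Differences: 20 - 16 = 4
This is an arithmetic sequence with common difference d = 4.
Next term = 32 + 4 = 36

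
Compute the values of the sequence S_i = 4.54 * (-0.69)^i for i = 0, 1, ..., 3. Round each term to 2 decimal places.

This is a geometric sequence.
i=0: S_0 = 4.54 * (-0.69)^0 = 4.54
i=1: S_1 = 4.54 * (-0.69)^1 ≈ -3.13
i=2: S_2 = 4.54 * (-0.69)^2 ≈ 2.16
i=3: S_3 = 4.54 * (-0.69)^3 ≈ -1.49
The first 4 terms are: [4.54, -3.13, 2.16, -1.49]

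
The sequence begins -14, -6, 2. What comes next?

Differences: -6 - -14 = 8
This is an arithmetic sequence with common difference d = 8.
Next term = 2 + 8 = 10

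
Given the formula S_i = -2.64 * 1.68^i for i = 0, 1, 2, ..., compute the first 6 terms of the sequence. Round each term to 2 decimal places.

This is a geometric sequence.
i=0: S_0 = -2.64 * 1.68^0 = -2.64
i=1: S_1 = -2.64 * 1.68^1 ≈ -4.44
i=2: S_2 = -2.64 * 1.68^2 ≈ -7.45
i=3: S_3 = -2.64 * 1.68^3 ≈ -12.52
i=4: S_4 = -2.64 * 1.68^4 ≈ -21.03
i=5: S_5 = -2.64 * 1.68^5 ≈ -35.33
The first 6 terms are: [-2.64, -4.44, -7.45, -12.52, -21.03, -35.33]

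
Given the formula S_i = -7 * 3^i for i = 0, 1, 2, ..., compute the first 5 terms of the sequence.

This is a geometric sequence.
i=0: S_0 = -7 * 3^0 = -7
i=1: S_1 = -7 * 3^1 = -21
i=2: S_2 = -7 * 3^2 = -63
i=3: S_3 = -7 * 3^3 = -189
i=4: S_4 = -7 * 3^4 = -567
The first 5 terms are: [-7, -21, -63, -189, -567]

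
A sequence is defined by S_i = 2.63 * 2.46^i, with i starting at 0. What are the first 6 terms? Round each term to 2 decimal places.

This is a geometric sequence.
i=0: S_0 = 2.63 * 2.46^0 = 2.63
i=1: S_1 = 2.63 * 2.46^1 ≈ 6.47
i=2: S_2 = 2.63 * 2.46^2 ≈ 15.92
i=3: S_3 = 2.63 * 2.46^3 ≈ 39.15
i=4: S_4 = 2.63 * 2.46^4 ≈ 96.32
i=5: S_5 = 2.63 * 2.46^5 ≈ 236.94
The first 6 terms are: [2.63, 6.47, 15.92, 39.15, 96.32, 236.94]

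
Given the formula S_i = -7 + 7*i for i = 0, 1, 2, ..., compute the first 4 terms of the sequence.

This is an arithmetic sequence.
i=0: S_0 = -7 + 7*0 = -7
i=1: S_1 = -7 + 7*1 = 0
i=2: S_2 = -7 + 7*2 = 7
i=3: S_3 = -7 + 7*3 = 14
The first 4 terms are: [-7, 0, 7, 14]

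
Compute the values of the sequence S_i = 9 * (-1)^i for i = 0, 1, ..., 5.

This is a geometric sequence.
i=0: S_0 = 9 * (-1)^0 = 9
i=1: S_1 = 9 * (-1)^1 = -9
i=2: S_2 = 9 * (-1)^2 = 9
i=3: S_3 = 9 * (-1)^3 = -9
i=4: S_4 = 9 * (-1)^4 = 9
i=5: S_5 = 9 * (-1)^5 = -9
The first 6 terms are: [9, -9, 9, -9, 9, -9]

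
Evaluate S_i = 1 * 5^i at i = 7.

S_7 = 1 * 5^7 = 1 * 78125 = 78125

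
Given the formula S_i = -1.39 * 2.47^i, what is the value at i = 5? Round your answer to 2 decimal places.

S_5 = -1.39 * 2.47^5 ≈ -1.39 * 91.9358 ≈ -127.79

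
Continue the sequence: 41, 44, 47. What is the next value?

Differences: 44 - 41 = 3
This is an arithmetic sequence with common difference d = 3.
Next term = 47 + 3 = 50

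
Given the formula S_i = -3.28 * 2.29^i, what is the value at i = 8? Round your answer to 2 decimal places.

S_8 = -3.28 * 2.29^8 ≈ -3.28 * 756.2822 ≈ -2480.61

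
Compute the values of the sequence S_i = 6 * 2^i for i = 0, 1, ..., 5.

This is a geometric sequence.
i=0: S_0 = 6 * 2^0 = 6
i=1: S_1 = 6 * 2^1 = 12
i=2: S_2 = 6 * 2^2 = 24
i=3: S_3 = 6 * 2^3 = 48
i=4: S_4 = 6 * 2^4 = 96
i=5: S_5 = 6 * 2^5 = 192
The first 6 terms are: [6, 12, 24, 48, 96, 192]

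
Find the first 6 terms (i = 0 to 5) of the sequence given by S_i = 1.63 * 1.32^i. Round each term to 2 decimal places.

This is a geometric sequence.
i=0: S_0 = 1.63 * 1.32^0 = 1.63
i=1: S_1 = 1.63 * 1.32^1 ≈ 2.15
i=2: S_2 = 1.63 * 1.32^2 ≈ 2.84
i=3: S_3 = 1.63 * 1.32^3 ≈ 3.75
i=4: S_4 = 1.63 * 1.32^4 ≈ 4.95
i=5: S_5 = 1.63 * 1.32^5 ≈ 6.53
The first 6 terms are: [1.63, 2.15, 2.84, 3.75, 4.95, 6.53]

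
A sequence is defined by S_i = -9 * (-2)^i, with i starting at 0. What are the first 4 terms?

This is a geometric sequence.
i=0: S_0 = -9 * (-2)^0 = -9
i=1: S_1 = -9 * (-2)^1 = 18
i=2: S_2 = -9 * (-2)^2 = -36
i=3: S_3 = -9 * (-2)^3 = 72
The first 4 terms are: [-9, 18, -36, 72]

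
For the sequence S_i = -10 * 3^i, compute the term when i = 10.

S_10 = -10 * 3^10 = -10 * 59049 = -590490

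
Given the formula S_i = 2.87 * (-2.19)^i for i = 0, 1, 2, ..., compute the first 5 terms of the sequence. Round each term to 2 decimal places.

This is a geometric sequence.
i=0: S_0 = 2.87 * (-2.19)^0 = 2.87
i=1: S_1 = 2.87 * (-2.19)^1 ≈ -6.29
i=2: S_2 = 2.87 * (-2.19)^2 ≈ 13.76
i=3: S_3 = 2.87 * (-2.19)^3 ≈ -30.14
i=4: S_4 = 2.87 * (-2.19)^4 ≈ 66.02
The first 5 terms are: [2.87, -6.29, 13.76, -30.14, 66.02]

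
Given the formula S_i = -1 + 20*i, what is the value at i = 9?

S_9 = -1 + 20*9 = -1 + 180 = 179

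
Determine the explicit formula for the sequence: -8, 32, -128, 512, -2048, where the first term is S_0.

Check ratios: 32 / -8 = -4.0
Common ratio r = -4.
First term a = -8.
Formula: S_i = -8 * (-4)^i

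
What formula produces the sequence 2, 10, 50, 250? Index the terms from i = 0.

Check ratios: 10 / 2 = 5.0
Common ratio r = 5.
First term a = 2.
Formula: S_i = 2 * 5^i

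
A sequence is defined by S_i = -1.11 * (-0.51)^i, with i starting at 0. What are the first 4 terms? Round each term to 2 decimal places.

This is a geometric sequence.
i=0: S_0 = -1.11 * (-0.51)^0 = -1.11
i=1: S_1 = -1.11 * (-0.51)^1 ≈ 0.57
i=2: S_2 = -1.11 * (-0.51)^2 ≈ -0.29
i=3: S_3 = -1.11 * (-0.51)^3 ≈ 0.15
The first 4 terms are: [-1.11, 0.57, -0.29, 0.15]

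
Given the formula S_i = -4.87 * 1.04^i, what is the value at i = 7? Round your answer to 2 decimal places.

S_7 = -4.87 * 1.04^7 ≈ -4.87 * 1.3159 ≈ -6.41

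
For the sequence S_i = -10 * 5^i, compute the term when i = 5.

S_5 = -10 * 5^5 = -10 * 3125 = -31250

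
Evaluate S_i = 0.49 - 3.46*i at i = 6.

S_6 = 0.49 + -3.46*6 = 0.49 + -20.76 = -20.27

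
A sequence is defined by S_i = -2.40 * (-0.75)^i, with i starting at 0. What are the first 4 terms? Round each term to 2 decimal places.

This is a geometric sequence.
i=0: S_0 = -2.4 * (-0.75)^0 = -2.4
i=1: S_1 = -2.4 * (-0.75)^1 = 1.8
i=2: S_2 = -2.4 * (-0.75)^2 = -1.35
i=3: S_3 = -2.4 * (-0.75)^3 ≈ 1.01
The first 4 terms are: [-2.4, 1.8, -1.35, 1.01]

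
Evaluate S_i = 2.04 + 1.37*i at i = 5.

S_5 = 2.04 + 1.37*5 = 2.04 + 6.85 = 8.89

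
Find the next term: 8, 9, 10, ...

Differences: 9 - 8 = 1
This is an arithmetic sequence with common difference d = 1.
Next term = 10 + 1 = 11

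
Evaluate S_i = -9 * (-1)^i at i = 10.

S_10 = -9 * (-1)^10 = -9 * 1 = -9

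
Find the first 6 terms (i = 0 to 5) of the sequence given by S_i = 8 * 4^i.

This is a geometric sequence.
i=0: S_0 = 8 * 4^0 = 8
i=1: S_1 = 8 * 4^1 = 32
i=2: S_2 = 8 * 4^2 = 128
i=3: S_3 = 8 * 4^3 = 512
i=4: S_4 = 8 * 4^4 = 2048
i=5: S_5 = 8 * 4^5 = 8192
The first 6 terms are: [8, 32, 128, 512, 2048, 8192]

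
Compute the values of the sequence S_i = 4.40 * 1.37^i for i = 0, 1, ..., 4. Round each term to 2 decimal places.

This is a geometric sequence.
i=0: S_0 = 4.4 * 1.37^0 = 4.4
i=1: S_1 = 4.4 * 1.37^1 ≈ 6.03
i=2: S_2 = 4.4 * 1.37^2 ≈ 8.26
i=3: S_3 = 4.4 * 1.37^3 ≈ 11.31
i=4: S_4 = 4.4 * 1.37^4 ≈ 15.5
The first 5 terms are: [4.4, 6.03, 8.26, 11.31, 15.5]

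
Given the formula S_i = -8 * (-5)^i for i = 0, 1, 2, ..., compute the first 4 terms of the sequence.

This is a geometric sequence.
i=0: S_0 = -8 * (-5)^0 = -8
i=1: S_1 = -8 * (-5)^1 = 40
i=2: S_2 = -8 * (-5)^2 = -200
i=3: S_3 = -8 * (-5)^3 = 1000
The first 4 terms are: [-8, 40, -200, 1000]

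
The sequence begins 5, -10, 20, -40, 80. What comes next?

Ratios: -10 / 5 = -2.0
This is a geometric sequence with common ratio r = -2.
Next term = 80 * -2 = -160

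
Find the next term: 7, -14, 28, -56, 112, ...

Ratios: -14 / 7 = -2.0
This is a geometric sequence with common ratio r = -2.
Next term = 112 * -2 = -224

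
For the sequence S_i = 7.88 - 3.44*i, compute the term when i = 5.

S_5 = 7.88 + -3.44*5 = 7.88 + -17.2 = -9.32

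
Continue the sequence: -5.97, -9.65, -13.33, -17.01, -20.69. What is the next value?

Differences: -9.65 - -5.97 = -3.68
This is an arithmetic sequence with common difference d = -3.68.
Next term = -20.69 + -3.68 = -24.37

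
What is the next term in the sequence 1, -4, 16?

Ratios: -4 / 1 = -4.0
This is a geometric sequence with common ratio r = -4.
Next term = 16 * -4 = -64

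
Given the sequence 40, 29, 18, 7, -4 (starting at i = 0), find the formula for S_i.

Check differences: 29 - 40 = -11
18 - 29 = -11
Common difference d = -11.
First term a = 40.
Formula: S_i = 40 - 11*i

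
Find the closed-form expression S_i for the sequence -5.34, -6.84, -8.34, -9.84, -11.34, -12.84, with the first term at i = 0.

Check differences: -6.84 - -5.34 = -1.5
-8.34 - -6.84 = -1.5
Common difference d = -1.5.
First term a = -5.34.
Formula: S_i = -5.34 - 1.50*i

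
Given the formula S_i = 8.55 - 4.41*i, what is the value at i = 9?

S_9 = 8.55 + -4.41*9 = 8.55 + -39.69 = -31.14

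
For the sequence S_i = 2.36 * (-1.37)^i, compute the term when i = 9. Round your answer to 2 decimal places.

S_9 = 2.36 * (-1.37)^9 ≈ 2.36 * -17.0014 ≈ -40.12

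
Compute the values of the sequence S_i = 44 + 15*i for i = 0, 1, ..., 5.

This is an arithmetic sequence.
i=0: S_0 = 44 + 15*0 = 44
i=1: S_1 = 44 + 15*1 = 59
i=2: S_2 = 44 + 15*2 = 74
i=3: S_3 = 44 + 15*3 = 89
i=4: S_4 = 44 + 15*4 = 104
i=5: S_5 = 44 + 15*5 = 119
The first 6 terms are: [44, 59, 74, 89, 104, 119]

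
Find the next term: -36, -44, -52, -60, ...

Differences: -44 - -36 = -8
This is an arithmetic sequence with common difference d = -8.
Next term = -60 + -8 = -68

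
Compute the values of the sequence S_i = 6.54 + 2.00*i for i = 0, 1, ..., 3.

This is an arithmetic sequence.
i=0: S_0 = 6.54 + 2.0*0 = 6.54
i=1: S_1 = 6.54 + 2.0*1 = 8.54
i=2: S_2 = 6.54 + 2.0*2 = 10.54
i=3: S_3 = 6.54 + 2.0*3 = 12.54
The first 4 terms are: [6.54, 8.54, 10.54, 12.54]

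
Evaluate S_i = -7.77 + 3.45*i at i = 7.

S_7 = -7.77 + 3.45*7 = -7.77 + 24.15 = 16.38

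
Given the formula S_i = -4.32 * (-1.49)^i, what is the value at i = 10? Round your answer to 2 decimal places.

S_10 = -4.32 * (-1.49)^10 ≈ -4.32 * 53.934 ≈ -232.99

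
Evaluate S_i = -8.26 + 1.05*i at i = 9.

S_9 = -8.26 + 1.05*9 = -8.26 + 9.45 = 1.19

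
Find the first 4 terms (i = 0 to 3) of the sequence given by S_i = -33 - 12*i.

This is an arithmetic sequence.
i=0: S_0 = -33 + -12*0 = -33
i=1: S_1 = -33 + -12*1 = -45
i=2: S_2 = -33 + -12*2 = -57
i=3: S_3 = -33 + -12*3 = -69
The first 4 terms are: [-33, -45, -57, -69]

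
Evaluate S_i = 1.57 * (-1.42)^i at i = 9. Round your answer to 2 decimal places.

S_9 = 1.57 * (-1.42)^9 ≈ 1.57 * -23.4744 ≈ -36.85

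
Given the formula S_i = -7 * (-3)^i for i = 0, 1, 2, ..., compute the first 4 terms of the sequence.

This is a geometric sequence.
i=0: S_0 = -7 * (-3)^0 = -7
i=1: S_1 = -7 * (-3)^1 = 21
i=2: S_2 = -7 * (-3)^2 = -63
i=3: S_3 = -7 * (-3)^3 = 189
The first 4 terms are: [-7, 21, -63, 189]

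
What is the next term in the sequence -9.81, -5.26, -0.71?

Differences: -5.26 - -9.81 = 4.55
This is an arithmetic sequence with common difference d = 4.55.
Next term = -0.71 + 4.55 = 3.84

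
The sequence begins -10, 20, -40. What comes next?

Ratios: 20 / -10 = -2.0
This is a geometric sequence with common ratio r = -2.
Next term = -40 * -2 = 80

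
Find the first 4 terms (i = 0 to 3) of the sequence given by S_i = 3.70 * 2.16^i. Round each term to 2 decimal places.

This is a geometric sequence.
i=0: S_0 = 3.7 * 2.16^0 = 3.7
i=1: S_1 = 3.7 * 2.16^1 ≈ 7.99
i=2: S_2 = 3.7 * 2.16^2 ≈ 17.26
i=3: S_3 = 3.7 * 2.16^3 ≈ 37.29
The first 4 terms are: [3.7, 7.99, 17.26, 37.29]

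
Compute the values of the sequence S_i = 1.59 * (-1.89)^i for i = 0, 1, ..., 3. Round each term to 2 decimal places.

This is a geometric sequence.
i=0: S_0 = 1.59 * (-1.89)^0 = 1.59
i=1: S_1 = 1.59 * (-1.89)^1 ≈ -3.01
i=2: S_2 = 1.59 * (-1.89)^2 ≈ 5.68
i=3: S_3 = 1.59 * (-1.89)^3 ≈ -10.73
The first 4 terms are: [1.59, -3.01, 5.68, -10.73]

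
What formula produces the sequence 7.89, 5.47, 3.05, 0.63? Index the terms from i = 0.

Check differences: 5.47 - 7.89 = -2.42
3.05 - 5.47 = -2.42
Common difference d = -2.42.
First term a = 7.89.
Formula: S_i = 7.89 - 2.42*i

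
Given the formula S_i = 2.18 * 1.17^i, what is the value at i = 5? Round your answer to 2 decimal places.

S_5 = 2.18 * 1.17^5 ≈ 2.18 * 2.1924 ≈ 4.78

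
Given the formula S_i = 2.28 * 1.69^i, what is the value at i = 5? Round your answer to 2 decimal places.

S_5 = 2.28 * 1.69^5 ≈ 2.28 * 13.7858 ≈ 31.43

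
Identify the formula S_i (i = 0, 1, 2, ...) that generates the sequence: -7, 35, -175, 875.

Check ratios: 35 / -7 = -5.0
Common ratio r = -5.
First term a = -7.
Formula: S_i = -7 * (-5)^i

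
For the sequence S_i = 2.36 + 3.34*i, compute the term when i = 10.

S_10 = 2.36 + 3.34*10 = 2.36 + 33.4 = 35.76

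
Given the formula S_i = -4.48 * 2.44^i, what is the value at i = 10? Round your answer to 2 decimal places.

S_10 = -4.48 * 2.44^10 ≈ -4.48 * 7479.9426 ≈ -33510.14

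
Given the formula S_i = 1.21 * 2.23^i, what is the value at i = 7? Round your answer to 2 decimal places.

S_7 = 1.21 * 2.23^7 ≈ 1.21 * 274.242 ≈ 331.83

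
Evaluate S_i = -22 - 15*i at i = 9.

S_9 = -22 + -15*9 = -22 + -135 = -157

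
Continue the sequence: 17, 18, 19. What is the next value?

Differences: 18 - 17 = 1
This is an arithmetic sequence with common difference d = 1.
Next term = 19 + 1 = 20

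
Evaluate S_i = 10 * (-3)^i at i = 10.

S_10 = 10 * (-3)^10 = 10 * 59049 = 590490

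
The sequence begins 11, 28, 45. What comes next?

Differences: 28 - 11 = 17
This is an arithmetic sequence with common difference d = 17.
Next term = 45 + 17 = 62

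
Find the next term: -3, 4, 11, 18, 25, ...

Differences: 4 - -3 = 7
This is an arithmetic sequence with common difference d = 7.
Next term = 25 + 7 = 32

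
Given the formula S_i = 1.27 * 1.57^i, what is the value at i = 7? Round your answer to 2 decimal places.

S_7 = 1.27 * 1.57^7 ≈ 1.27 * 23.5124 ≈ 29.86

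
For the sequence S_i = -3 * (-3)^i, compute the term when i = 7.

S_7 = -3 * (-3)^7 = -3 * -2187 = 6561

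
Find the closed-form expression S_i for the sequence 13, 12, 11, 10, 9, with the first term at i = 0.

Check differences: 12 - 13 = -1
11 - 12 = -1
Common difference d = -1.
First term a = 13.
Formula: S_i = 13 - 1*i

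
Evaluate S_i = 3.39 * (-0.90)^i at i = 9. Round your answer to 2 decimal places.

S_9 = 3.39 * (-0.9)^9 ≈ 3.39 * -0.3874 ≈ -1.31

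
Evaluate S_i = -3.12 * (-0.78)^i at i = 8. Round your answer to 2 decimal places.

S_8 = -3.12 * (-0.78)^8 ≈ -3.12 * 0.137 ≈ -0.43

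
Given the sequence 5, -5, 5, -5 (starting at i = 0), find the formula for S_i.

Check ratios: -5 / 5 = -1.0
Common ratio r = -1.
First term a = 5.
Formula: S_i = 5 * (-1)^i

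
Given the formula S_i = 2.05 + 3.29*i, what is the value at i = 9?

S_9 = 2.05 + 3.29*9 = 2.05 + 29.61 = 31.66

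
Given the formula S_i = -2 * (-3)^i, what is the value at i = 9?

S_9 = -2 * (-3)^9 = -2 * -19683 = 39366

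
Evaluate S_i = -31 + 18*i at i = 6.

S_6 = -31 + 18*6 = -31 + 108 = 77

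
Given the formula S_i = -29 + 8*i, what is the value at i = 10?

S_10 = -29 + 8*10 = -29 + 80 = 51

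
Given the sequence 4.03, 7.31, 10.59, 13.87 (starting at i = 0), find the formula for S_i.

Check differences: 7.31 - 4.03 = 3.28
10.59 - 7.31 = 3.28
Common difference d = 3.28.
First term a = 4.03.
Formula: S_i = 4.03 + 3.28*i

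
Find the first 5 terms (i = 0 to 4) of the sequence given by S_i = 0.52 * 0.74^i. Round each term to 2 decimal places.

This is a geometric sequence.
i=0: S_0 = 0.52 * 0.74^0 = 0.52
i=1: S_1 = 0.52 * 0.74^1 ≈ 0.38
i=2: S_2 = 0.52 * 0.74^2 ≈ 0.28
i=3: S_3 = 0.52 * 0.74^3 ≈ 0.21
i=4: S_4 = 0.52 * 0.74^4 ≈ 0.16
The first 5 terms are: [0.52, 0.38, 0.28, 0.21, 0.16]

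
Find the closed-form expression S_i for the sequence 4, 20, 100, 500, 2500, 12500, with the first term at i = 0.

Check ratios: 20 / 4 = 5.0
Common ratio r = 5.
First term a = 4.
Formula: S_i = 4 * 5^i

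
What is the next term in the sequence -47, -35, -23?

Differences: -35 - -47 = 12
This is an arithmetic sequence with common difference d = 12.
Next term = -23 + 12 = -11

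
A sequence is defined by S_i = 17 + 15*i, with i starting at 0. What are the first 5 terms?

This is an arithmetic sequence.
i=0: S_0 = 17 + 15*0 = 17
i=1: S_1 = 17 + 15*1 = 32
i=2: S_2 = 17 + 15*2 = 47
i=3: S_3 = 17 + 15*3 = 62
i=4: S_4 = 17 + 15*4 = 77
The first 5 terms are: [17, 32, 47, 62, 77]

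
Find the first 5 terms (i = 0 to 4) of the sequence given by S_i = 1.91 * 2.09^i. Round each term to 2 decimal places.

This is a geometric sequence.
i=0: S_0 = 1.91 * 2.09^0 = 1.91
i=1: S_1 = 1.91 * 2.09^1 ≈ 3.99
i=2: S_2 = 1.91 * 2.09^2 ≈ 8.34
i=3: S_3 = 1.91 * 2.09^3 ≈ 17.44
i=4: S_4 = 1.91 * 2.09^4 ≈ 36.44
The first 5 terms are: [1.91, 3.99, 8.34, 17.44, 36.44]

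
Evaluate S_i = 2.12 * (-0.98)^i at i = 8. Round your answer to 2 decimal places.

S_8 = 2.12 * (-0.98)^8 ≈ 2.12 * 0.8508 ≈ 1.8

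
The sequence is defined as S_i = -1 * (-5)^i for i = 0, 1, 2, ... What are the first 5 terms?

This is a geometric sequence.
i=0: S_0 = -1 * (-5)^0 = -1
i=1: S_1 = -1 * (-5)^1 = 5
i=2: S_2 = -1 * (-5)^2 = -25
i=3: S_3 = -1 * (-5)^3 = 125
i=4: S_4 = -1 * (-5)^4 = -625
The first 5 terms are: [-1, 5, -25, 125, -625]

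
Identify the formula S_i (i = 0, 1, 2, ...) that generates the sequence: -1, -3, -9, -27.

Check ratios: -3 / -1 = 3.0
Common ratio r = 3.
First term a = -1.
Formula: S_i = -1 * 3^i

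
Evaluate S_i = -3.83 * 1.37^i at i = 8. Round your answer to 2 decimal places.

S_8 = -3.83 * 1.37^8 ≈ -3.83 * 12.4098 ≈ -47.53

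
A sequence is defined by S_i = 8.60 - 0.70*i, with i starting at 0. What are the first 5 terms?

This is an arithmetic sequence.
i=0: S_0 = 8.6 + -0.7*0 = 8.6
i=1: S_1 = 8.6 + -0.7*1 = 7.9
i=2: S_2 = 8.6 + -0.7*2 = 7.2
i=3: S_3 = 8.6 + -0.7*3 = 6.5
i=4: S_4 = 8.6 + -0.7*4 = 5.8
The first 5 terms are: [8.6, 7.9, 7.2, 6.5, 5.8]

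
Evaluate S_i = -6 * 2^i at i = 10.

S_10 = -6 * 2^10 = -6 * 1024 = -6144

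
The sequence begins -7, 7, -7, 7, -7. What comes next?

Ratios: 7 / -7 = -1.0
This is a geometric sequence with common ratio r = -1.
Next term = -7 * -1 = 7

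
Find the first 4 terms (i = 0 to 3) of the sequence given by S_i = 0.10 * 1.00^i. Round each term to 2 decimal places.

This is a geometric sequence.
i=0: S_0 = 0.1 * 1.0^0 = 0.1
i=1: S_1 = 0.1 * 1.0^1 = 0.1
i=2: S_2 = 0.1 * 1.0^2 = 0.1
i=3: S_3 = 0.1 * 1.0^3 = 0.1
The first 4 terms are: [0.1, 0.1, 0.1, 0.1]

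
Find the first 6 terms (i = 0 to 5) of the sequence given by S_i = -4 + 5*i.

This is an arithmetic sequence.
i=0: S_0 = -4 + 5*0 = -4
i=1: S_1 = -4 + 5*1 = 1
i=2: S_2 = -4 + 5*2 = 6
i=3: S_3 = -4 + 5*3 = 11
i=4: S_4 = -4 + 5*4 = 16
i=5: S_5 = -4 + 5*5 = 21
The first 6 terms are: [-4, 1, 6, 11, 16, 21]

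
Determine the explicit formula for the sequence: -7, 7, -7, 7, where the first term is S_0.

Check ratios: 7 / -7 = -1.0
Common ratio r = -1.
First term a = -7.
Formula: S_i = -7 * (-1)^i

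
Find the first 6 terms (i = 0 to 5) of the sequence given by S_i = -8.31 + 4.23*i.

This is an arithmetic sequence.
i=0: S_0 = -8.31 + 4.23*0 = -8.31
i=1: S_1 = -8.31 + 4.23*1 = -4.08
i=2: S_2 = -8.31 + 4.23*2 = 0.15
i=3: S_3 = -8.31 + 4.23*3 = 4.38
i=4: S_4 = -8.31 + 4.23*4 = 8.61
i=5: S_5 = -8.31 + 4.23*5 = 12.84
The first 6 terms are: [-8.31, -4.08, 0.15, 4.38, 8.61, 12.84]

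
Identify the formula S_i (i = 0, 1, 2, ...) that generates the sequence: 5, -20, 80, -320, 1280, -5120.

Check ratios: -20 / 5 = -4.0
Common ratio r = -4.
First term a = 5.
Formula: S_i = 5 * (-4)^i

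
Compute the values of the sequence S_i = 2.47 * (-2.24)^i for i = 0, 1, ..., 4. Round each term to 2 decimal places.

This is a geometric sequence.
i=0: S_0 = 2.47 * (-2.24)^0 = 2.47
i=1: S_1 = 2.47 * (-2.24)^1 ≈ -5.53
i=2: S_2 = 2.47 * (-2.24)^2 ≈ 12.39
i=3: S_3 = 2.47 * (-2.24)^3 ≈ -27.76
i=4: S_4 = 2.47 * (-2.24)^4 ≈ 62.19
The first 5 terms are: [2.47, -5.53, 12.39, -27.76, 62.19]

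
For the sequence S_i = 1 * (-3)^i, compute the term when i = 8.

S_8 = 1 * (-3)^8 = 1 * 6561 = 6561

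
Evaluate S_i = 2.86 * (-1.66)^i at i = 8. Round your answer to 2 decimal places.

S_8 = 2.86 * (-1.66)^8 ≈ 2.86 * 57.6587 ≈ 164.9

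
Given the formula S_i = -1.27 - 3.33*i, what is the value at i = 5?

S_5 = -1.27 + -3.33*5 = -1.27 + -16.65 = -17.92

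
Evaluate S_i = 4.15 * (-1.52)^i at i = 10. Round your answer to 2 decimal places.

S_10 = 4.15 * (-1.52)^10 ≈ 4.15 * 65.8318 ≈ 273.2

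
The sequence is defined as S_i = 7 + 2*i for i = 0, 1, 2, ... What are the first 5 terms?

This is an arithmetic sequence.
i=0: S_0 = 7 + 2*0 = 7
i=1: S_1 = 7 + 2*1 = 9
i=2: S_2 = 7 + 2*2 = 11
i=3: S_3 = 7 + 2*3 = 13
i=4: S_4 = 7 + 2*4 = 15
The first 5 terms are: [7, 9, 11, 13, 15]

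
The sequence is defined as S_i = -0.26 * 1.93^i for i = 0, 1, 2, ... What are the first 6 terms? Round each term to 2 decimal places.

This is a geometric sequence.
i=0: S_0 = -0.26 * 1.93^0 = -0.26
i=1: S_1 = -0.26 * 1.93^1 ≈ -0.5
i=2: S_2 = -0.26 * 1.93^2 ≈ -0.97
i=3: S_3 = -0.26 * 1.93^3 ≈ -1.87
i=4: S_4 = -0.26 * 1.93^4 ≈ -3.61
i=5: S_5 = -0.26 * 1.93^5 ≈ -6.96
The first 6 terms are: [-0.26, -0.5, -0.97, -1.87, -3.61, -6.96]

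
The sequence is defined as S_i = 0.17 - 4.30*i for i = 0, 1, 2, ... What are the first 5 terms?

This is an arithmetic sequence.
i=0: S_0 = 0.17 + -4.3*0 = 0.17
i=1: S_1 = 0.17 + -4.3*1 = -4.13
i=2: S_2 = 0.17 + -4.3*2 = -8.43
i=3: S_3 = 0.17 + -4.3*3 = -12.73
i=4: S_4 = 0.17 + -4.3*4 = -17.03
The first 5 terms are: [0.17, -4.13, -8.43, -12.73, -17.03]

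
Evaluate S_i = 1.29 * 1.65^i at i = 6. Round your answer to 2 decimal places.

S_6 = 1.29 * 1.65^6 ≈ 1.29 * 20.1792 ≈ 26.03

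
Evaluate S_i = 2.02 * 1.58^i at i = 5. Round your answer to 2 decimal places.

S_5 = 2.02 * 1.58^5 ≈ 2.02 * 9.8466 ≈ 19.89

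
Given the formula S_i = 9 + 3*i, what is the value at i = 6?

S_6 = 9 + 3*6 = 9 + 18 = 27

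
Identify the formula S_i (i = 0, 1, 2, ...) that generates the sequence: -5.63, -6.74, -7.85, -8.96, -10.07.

Check differences: -6.74 - -5.63 = -1.11
-7.85 - -6.74 = -1.11
Common difference d = -1.11.
First term a = -5.63.
Formula: S_i = -5.63 - 1.11*i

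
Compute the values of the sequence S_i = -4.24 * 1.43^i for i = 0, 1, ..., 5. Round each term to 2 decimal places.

This is a geometric sequence.
i=0: S_0 = -4.24 * 1.43^0 = -4.24
i=1: S_1 = -4.24 * 1.43^1 ≈ -6.06
i=2: S_2 = -4.24 * 1.43^2 ≈ -8.67
i=3: S_3 = -4.24 * 1.43^3 ≈ -12.4
i=4: S_4 = -4.24 * 1.43^4 ≈ -17.73
i=5: S_5 = -4.24 * 1.43^5 ≈ -25.35
The first 6 terms are: [-4.24, -6.06, -8.67, -12.4, -17.73, -25.35]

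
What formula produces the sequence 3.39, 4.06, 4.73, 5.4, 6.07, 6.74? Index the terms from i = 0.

Check differences: 4.06 - 3.39 = 0.67
4.73 - 4.06 = 0.67
Common difference d = 0.67.
First term a = 3.39.
Formula: S_i = 3.39 + 0.67*i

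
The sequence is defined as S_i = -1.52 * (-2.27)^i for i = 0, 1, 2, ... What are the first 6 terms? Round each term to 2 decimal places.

This is a geometric sequence.
i=0: S_0 = -1.52 * (-2.27)^0 = -1.52
i=1: S_1 = -1.52 * (-2.27)^1 ≈ 3.45
i=2: S_2 = -1.52 * (-2.27)^2 ≈ -7.83
i=3: S_3 = -1.52 * (-2.27)^3 ≈ 17.78
i=4: S_4 = -1.52 * (-2.27)^4 ≈ -40.36
i=5: S_5 = -1.52 * (-2.27)^5 ≈ 91.62
The first 6 terms are: [-1.52, 3.45, -7.83, 17.78, -40.36, 91.62]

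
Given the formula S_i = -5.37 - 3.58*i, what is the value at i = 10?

S_10 = -5.37 + -3.58*10 = -5.37 + -35.8 = -41.17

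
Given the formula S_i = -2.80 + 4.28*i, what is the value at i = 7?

S_7 = -2.8 + 4.28*7 = -2.8 + 29.96 = 27.16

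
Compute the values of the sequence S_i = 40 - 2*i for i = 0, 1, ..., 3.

This is an arithmetic sequence.
i=0: S_0 = 40 + -2*0 = 40
i=1: S_1 = 40 + -2*1 = 38
i=2: S_2 = 40 + -2*2 = 36
i=3: S_3 = 40 + -2*3 = 34
The first 4 terms are: [40, 38, 36, 34]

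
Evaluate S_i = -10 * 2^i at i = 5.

S_5 = -10 * 2^5 = -10 * 32 = -320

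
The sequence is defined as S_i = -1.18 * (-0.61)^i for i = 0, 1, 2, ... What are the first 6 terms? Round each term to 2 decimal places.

This is a geometric sequence.
i=0: S_0 = -1.18 * (-0.61)^0 = -1.18
i=1: S_1 = -1.18 * (-0.61)^1 ≈ 0.72
i=2: S_2 = -1.18 * (-0.61)^2 ≈ -0.44
i=3: S_3 = -1.18 * (-0.61)^3 ≈ 0.27
i=4: S_4 = -1.18 * (-0.61)^4 ≈ -0.16
i=5: S_5 = -1.18 * (-0.61)^5 ≈ 0.1
The first 6 terms are: [-1.18, 0.72, -0.44, 0.27, -0.16, 0.1]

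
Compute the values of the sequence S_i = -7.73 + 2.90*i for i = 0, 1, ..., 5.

This is an arithmetic sequence.
i=0: S_0 = -7.73 + 2.9*0 = -7.73
i=1: S_1 = -7.73 + 2.9*1 = -4.83
i=2: S_2 = -7.73 + 2.9*2 = -1.93
i=3: S_3 = -7.73 + 2.9*3 = 0.97
i=4: S_4 = -7.73 + 2.9*4 = 3.87
i=5: S_5 = -7.73 + 2.9*5 = 6.77
The first 6 terms are: [-7.73, -4.83, -1.93, 0.97, 3.87, 6.77]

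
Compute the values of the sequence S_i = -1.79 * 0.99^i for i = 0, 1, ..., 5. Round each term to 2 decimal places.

This is a geometric sequence.
i=0: S_0 = -1.79 * 0.99^0 = -1.79
i=1: S_1 = -1.79 * 0.99^1 ≈ -1.77
i=2: S_2 = -1.79 * 0.99^2 ≈ -1.75
i=3: S_3 = -1.79 * 0.99^3 ≈ -1.74
i=4: S_4 = -1.79 * 0.99^4 ≈ -1.72
i=5: S_5 = -1.79 * 0.99^5 ≈ -1.7
The first 6 terms are: [-1.79, -1.77, -1.75, -1.74, -1.72, -1.7]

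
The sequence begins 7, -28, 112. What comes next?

Ratios: -28 / 7 = -4.0
This is a geometric sequence with common ratio r = -4.
Next term = 112 * -4 = -448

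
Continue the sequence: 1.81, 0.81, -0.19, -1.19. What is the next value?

Differences: 0.81 - 1.81 = -1.0
This is an arithmetic sequence with common difference d = -1.0.
Next term = -1.19 + -1.0 = -2.19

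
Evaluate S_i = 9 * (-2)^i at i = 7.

S_7 = 9 * (-2)^7 = 9 * -128 = -1152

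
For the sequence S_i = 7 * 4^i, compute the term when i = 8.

S_8 = 7 * 4^8 = 7 * 65536 = 458752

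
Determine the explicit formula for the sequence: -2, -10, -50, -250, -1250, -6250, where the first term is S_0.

Check ratios: -10 / -2 = 5.0
Common ratio r = 5.
First term a = -2.
Formula: S_i = -2 * 5^i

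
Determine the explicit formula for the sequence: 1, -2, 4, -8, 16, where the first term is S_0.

Check ratios: -2 / 1 = -2.0
Common ratio r = -2.
First term a = 1.
Formula: S_i = 1 * (-2)^i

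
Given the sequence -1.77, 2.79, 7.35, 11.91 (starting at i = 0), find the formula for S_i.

Check differences: 2.79 - -1.77 = 4.56
7.35 - 2.79 = 4.56
Common difference d = 4.56.
First term a = -1.77.
Formula: S_i = -1.77 + 4.56*i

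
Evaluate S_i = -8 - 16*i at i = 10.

S_10 = -8 + -16*10 = -8 + -160 = -168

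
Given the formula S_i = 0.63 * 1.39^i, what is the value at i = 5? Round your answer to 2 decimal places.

S_5 = 0.63 * 1.39^5 ≈ 0.63 * 5.1889 ≈ 3.27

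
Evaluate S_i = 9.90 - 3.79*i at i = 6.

S_6 = 9.9 + -3.79*6 = 9.9 + -22.74 = -12.84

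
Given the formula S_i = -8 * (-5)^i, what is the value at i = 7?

S_7 = -8 * (-5)^7 = -8 * -78125 = 625000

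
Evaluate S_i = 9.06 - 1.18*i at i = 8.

S_8 = 9.06 + -1.18*8 = 9.06 + -9.44 = -0.38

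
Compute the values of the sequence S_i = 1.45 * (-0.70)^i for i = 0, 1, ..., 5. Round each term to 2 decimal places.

This is a geometric sequence.
i=0: S_0 = 1.45 * (-0.7)^0 = 1.45
i=1: S_1 = 1.45 * (-0.7)^1 ≈ -1.02
i=2: S_2 = 1.45 * (-0.7)^2 ≈ 0.71
i=3: S_3 = 1.45 * (-0.7)^3 ≈ -0.5
i=4: S_4 = 1.45 * (-0.7)^4 ≈ 0.35
i=5: S_5 = 1.45 * (-0.7)^5 ≈ -0.24
The first 6 terms are: [1.45, -1.02, 0.71, -0.5, 0.35, -0.24]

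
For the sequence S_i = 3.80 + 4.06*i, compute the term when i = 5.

S_5 = 3.8 + 4.06*5 = 3.8 + 20.3 = 24.1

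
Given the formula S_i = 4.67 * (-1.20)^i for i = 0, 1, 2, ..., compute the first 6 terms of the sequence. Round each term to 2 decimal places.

This is a geometric sequence.
i=0: S_0 = 4.67 * (-1.2)^0 = 4.67
i=1: S_1 = 4.67 * (-1.2)^1 ≈ -5.6
i=2: S_2 = 4.67 * (-1.2)^2 ≈ 6.72
i=3: S_3 = 4.67 * (-1.2)^3 ≈ -8.07
i=4: S_4 = 4.67 * (-1.2)^4 ≈ 9.68
i=5: S_5 = 4.67 * (-1.2)^5 ≈ -11.62
The first 6 terms are: [4.67, -5.6, 6.72, -8.07, 9.68, -11.62]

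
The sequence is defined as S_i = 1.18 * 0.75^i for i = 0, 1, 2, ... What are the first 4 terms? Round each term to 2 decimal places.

This is a geometric sequence.
i=0: S_0 = 1.18 * 0.75^0 = 1.18
i=1: S_1 = 1.18 * 0.75^1 ≈ 0.89
i=2: S_2 = 1.18 * 0.75^2 ≈ 0.66
i=3: S_3 = 1.18 * 0.75^3 ≈ 0.5
The first 4 terms are: [1.18, 0.89, 0.66, 0.5]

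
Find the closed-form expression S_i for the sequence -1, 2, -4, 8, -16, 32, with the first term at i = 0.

Check ratios: 2 / -1 = -2.0
Common ratio r = -2.
First term a = -1.
Formula: S_i = -1 * (-2)^i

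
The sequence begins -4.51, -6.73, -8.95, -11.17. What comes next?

Differences: -6.73 - -4.51 = -2.22
This is an arithmetic sequence with common difference d = -2.22.
Next term = -11.17 + -2.22 = -13.39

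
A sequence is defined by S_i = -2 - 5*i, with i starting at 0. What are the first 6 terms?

This is an arithmetic sequence.
i=0: S_0 = -2 + -5*0 = -2
i=1: S_1 = -2 + -5*1 = -7
i=2: S_2 = -2 + -5*2 = -12
i=3: S_3 = -2 + -5*3 = -17
i=4: S_4 = -2 + -5*4 = -22
i=5: S_5 = -2 + -5*5 = -27
The first 6 terms are: [-2, -7, -12, -17, -22, -27]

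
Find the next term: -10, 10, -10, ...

Ratios: 10 / -10 = -1.0
This is a geometric sequence with common ratio r = -1.
Next term = -10 * -1 = 10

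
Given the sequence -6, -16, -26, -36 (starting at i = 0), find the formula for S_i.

Check differences: -16 - -6 = -10
-26 - -16 = -10
Common difference d = -10.
First term a = -6.
Formula: S_i = -6 - 10*i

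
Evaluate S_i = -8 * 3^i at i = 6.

S_6 = -8 * 3^6 = -8 * 729 = -5832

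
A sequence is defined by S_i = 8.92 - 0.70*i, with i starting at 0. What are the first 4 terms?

This is an arithmetic sequence.
i=0: S_0 = 8.92 + -0.7*0 = 8.92
i=1: S_1 = 8.92 + -0.7*1 = 8.22
i=2: S_2 = 8.92 + -0.7*2 = 7.52
i=3: S_3 = 8.92 + -0.7*3 = 6.82
The first 4 terms are: [8.92, 8.22, 7.52, 6.82]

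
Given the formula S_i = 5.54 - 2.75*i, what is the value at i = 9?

S_9 = 5.54 + -2.75*9 = 5.54 + -24.75 = -19.21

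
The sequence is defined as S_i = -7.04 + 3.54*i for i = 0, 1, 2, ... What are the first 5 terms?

This is an arithmetic sequence.
i=0: S_0 = -7.04 + 3.54*0 = -7.04
i=1: S_1 = -7.04 + 3.54*1 = -3.5
i=2: S_2 = -7.04 + 3.54*2 = 0.04
i=3: S_3 = -7.04 + 3.54*3 = 3.58
i=4: S_4 = -7.04 + 3.54*4 = 7.12
The first 5 terms are: [-7.04, -3.5, 0.04, 3.58, 7.12]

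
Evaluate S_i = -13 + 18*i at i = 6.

S_6 = -13 + 18*6 = -13 + 108 = 95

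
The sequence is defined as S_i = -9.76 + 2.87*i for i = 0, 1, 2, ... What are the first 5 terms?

This is an arithmetic sequence.
i=0: S_0 = -9.76 + 2.87*0 = -9.76
i=1: S_1 = -9.76 + 2.87*1 = -6.89
i=2: S_2 = -9.76 + 2.87*2 = -4.02
i=3: S_3 = -9.76 + 2.87*3 = -1.15
i=4: S_4 = -9.76 + 2.87*4 = 1.72
The first 5 terms are: [-9.76, -6.89, -4.02, -1.15, 1.72]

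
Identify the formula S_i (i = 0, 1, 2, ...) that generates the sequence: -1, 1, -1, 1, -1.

Check ratios: 1 / -1 = -1.0
Common ratio r = -1.
First term a = -1.
Formula: S_i = -1 * (-1)^i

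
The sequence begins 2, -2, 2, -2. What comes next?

Ratios: -2 / 2 = -1.0
This is a geometric sequence with common ratio r = -1.
Next term = -2 * -1 = 2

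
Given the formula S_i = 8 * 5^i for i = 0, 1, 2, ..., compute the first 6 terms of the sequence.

This is a geometric sequence.
i=0: S_0 = 8 * 5^0 = 8
i=1: S_1 = 8 * 5^1 = 40
i=2: S_2 = 8 * 5^2 = 200
i=3: S_3 = 8 * 5^3 = 1000
i=4: S_4 = 8 * 5^4 = 5000
i=5: S_5 = 8 * 5^5 = 25000
The first 6 terms are: [8, 40, 200, 1000, 5000, 25000]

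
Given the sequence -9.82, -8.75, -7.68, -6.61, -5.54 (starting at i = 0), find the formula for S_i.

Check differences: -8.75 - -9.82 = 1.07
-7.68 - -8.75 = 1.07
Common difference d = 1.07.
First term a = -9.82.
Formula: S_i = -9.82 + 1.07*i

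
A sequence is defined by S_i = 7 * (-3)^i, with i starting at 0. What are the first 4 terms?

This is a geometric sequence.
i=0: S_0 = 7 * (-3)^0 = 7
i=1: S_1 = 7 * (-3)^1 = -21
i=2: S_2 = 7 * (-3)^2 = 63
i=3: S_3 = 7 * (-3)^3 = -189
The first 4 terms are: [7, -21, 63, -189]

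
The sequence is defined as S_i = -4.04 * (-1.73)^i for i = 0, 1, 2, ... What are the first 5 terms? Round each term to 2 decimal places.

This is a geometric sequence.
i=0: S_0 = -4.04 * (-1.73)^0 = -4.04
i=1: S_1 = -4.04 * (-1.73)^1 ≈ 6.99
i=2: S_2 = -4.04 * (-1.73)^2 ≈ -12.09
i=3: S_3 = -4.04 * (-1.73)^3 ≈ 20.92
i=4: S_4 = -4.04 * (-1.73)^4 ≈ -36.19
The first 5 terms are: [-4.04, 6.99, -12.09, 20.92, -36.19]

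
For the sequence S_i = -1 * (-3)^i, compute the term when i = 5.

S_5 = -1 * (-3)^5 = -1 * -243 = 243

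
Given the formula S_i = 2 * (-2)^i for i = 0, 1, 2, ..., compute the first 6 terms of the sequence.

This is a geometric sequence.
i=0: S_0 = 2 * (-2)^0 = 2
i=1: S_1 = 2 * (-2)^1 = -4
i=2: S_2 = 2 * (-2)^2 = 8
i=3: S_3 = 2 * (-2)^3 = -16
i=4: S_4 = 2 * (-2)^4 = 32
i=5: S_5 = 2 * (-2)^5 = -64
The first 6 terms are: [2, -4, 8, -16, 32, -64]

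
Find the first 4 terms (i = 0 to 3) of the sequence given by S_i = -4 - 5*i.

This is an arithmetic sequence.
i=0: S_0 = -4 + -5*0 = -4
i=1: S_1 = -4 + -5*1 = -9
i=2: S_2 = -4 + -5*2 = -14
i=3: S_3 = -4 + -5*3 = -19
The first 4 terms are: [-4, -9, -14, -19]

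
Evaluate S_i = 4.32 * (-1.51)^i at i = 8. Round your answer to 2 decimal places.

S_8 = 4.32 * (-1.51)^8 ≈ 4.32 * 27.0281 ≈ 116.76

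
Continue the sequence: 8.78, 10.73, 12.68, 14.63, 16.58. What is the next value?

Differences: 10.73 - 8.78 = 1.95
This is an arithmetic sequence with common difference d = 1.95.
Next term = 16.58 + 1.95 = 18.53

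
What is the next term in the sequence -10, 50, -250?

Ratios: 50 / -10 = -5.0
This is a geometric sequence with common ratio r = -5.
Next term = -250 * -5 = 1250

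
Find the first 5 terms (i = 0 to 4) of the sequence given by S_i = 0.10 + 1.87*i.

This is an arithmetic sequence.
i=0: S_0 = 0.1 + 1.87*0 = 0.1
i=1: S_1 = 0.1 + 1.87*1 = 1.97
i=2: S_2 = 0.1 + 1.87*2 = 3.84
i=3: S_3 = 0.1 + 1.87*3 = 5.71
i=4: S_4 = 0.1 + 1.87*4 = 7.58
The first 5 terms are: [0.1, 1.97, 3.84, 5.71, 7.58]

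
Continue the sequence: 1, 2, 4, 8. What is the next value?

Ratios: 2 / 1 = 2.0
This is a geometric sequence with common ratio r = 2.
Next term = 8 * 2 = 16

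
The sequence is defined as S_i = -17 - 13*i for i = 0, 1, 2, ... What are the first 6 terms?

This is an arithmetic sequence.
i=0: S_0 = -17 + -13*0 = -17
i=1: S_1 = -17 + -13*1 = -30
i=2: S_2 = -17 + -13*2 = -43
i=3: S_3 = -17 + -13*3 = -56
i=4: S_4 = -17 + -13*4 = -69
i=5: S_5 = -17 + -13*5 = -82
The first 6 terms are: [-17, -30, -43, -56, -69, -82]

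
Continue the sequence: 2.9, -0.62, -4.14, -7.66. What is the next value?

Differences: -0.62 - 2.9 = -3.52
This is an arithmetic sequence with common difference d = -3.52.
Next term = -7.66 + -3.52 = -11.18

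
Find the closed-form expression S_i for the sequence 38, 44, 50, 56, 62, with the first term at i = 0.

Check differences: 44 - 38 = 6
50 - 44 = 6
Common difference d = 6.
First term a = 38.
Formula: S_i = 38 + 6*i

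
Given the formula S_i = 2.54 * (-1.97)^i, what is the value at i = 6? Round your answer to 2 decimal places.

S_6 = 2.54 * (-1.97)^6 ≈ 2.54 * 58.4517 ≈ 148.47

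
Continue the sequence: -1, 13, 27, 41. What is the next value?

Differences: 13 - -1 = 14
This is an arithmetic sequence with common difference d = 14.
Next term = 41 + 14 = 55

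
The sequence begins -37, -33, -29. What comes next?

Differences: -33 - -37 = 4
This is an arithmetic sequence with common difference d = 4.
Next term = -29 + 4 = -25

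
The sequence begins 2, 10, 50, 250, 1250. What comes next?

Ratios: 10 / 2 = 5.0
This is a geometric sequence with common ratio r = 5.
Next term = 1250 * 5 = 6250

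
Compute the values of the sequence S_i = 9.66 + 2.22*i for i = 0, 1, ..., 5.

This is an arithmetic sequence.
i=0: S_0 = 9.66 + 2.22*0 = 9.66
i=1: S_1 = 9.66 + 2.22*1 = 11.88
i=2: S_2 = 9.66 + 2.22*2 = 14.1
i=3: S_3 = 9.66 + 2.22*3 = 16.32
i=4: S_4 = 9.66 + 2.22*4 = 18.54
i=5: S_5 = 9.66 + 2.22*5 = 20.76
The first 6 terms are: [9.66, 11.88, 14.1, 16.32, 18.54, 20.76]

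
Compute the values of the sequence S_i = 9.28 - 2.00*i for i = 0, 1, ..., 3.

This is an arithmetic sequence.
i=0: S_0 = 9.28 + -2.0*0 = 9.28
i=1: S_1 = 9.28 + -2.0*1 = 7.28
i=2: S_2 = 9.28 + -2.0*2 = 5.28
i=3: S_3 = 9.28 + -2.0*3 = 3.28
The first 4 terms are: [9.28, 7.28, 5.28, 3.28]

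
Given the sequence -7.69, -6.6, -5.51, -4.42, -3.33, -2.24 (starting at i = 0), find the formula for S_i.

Check differences: -6.6 - -7.69 = 1.09
-5.51 - -6.6 = 1.09
Common difference d = 1.09.
First term a = -7.69.
Formula: S_i = -7.69 + 1.09*i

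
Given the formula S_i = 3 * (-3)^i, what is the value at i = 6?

S_6 = 3 * (-3)^6 = 3 * 729 = 2187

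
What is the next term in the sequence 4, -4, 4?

Ratios: -4 / 4 = -1.0
This is a geometric sequence with common ratio r = -1.
Next term = 4 * -1 = -4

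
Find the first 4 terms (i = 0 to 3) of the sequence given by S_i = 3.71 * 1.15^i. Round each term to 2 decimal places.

This is a geometric sequence.
i=0: S_0 = 3.71 * 1.15^0 = 3.71
i=1: S_1 = 3.71 * 1.15^1 ≈ 4.27
i=2: S_2 = 3.71 * 1.15^2 ≈ 4.91
i=3: S_3 = 3.71 * 1.15^3 ≈ 5.64
The first 4 terms are: [3.71, 4.27, 4.91, 5.64]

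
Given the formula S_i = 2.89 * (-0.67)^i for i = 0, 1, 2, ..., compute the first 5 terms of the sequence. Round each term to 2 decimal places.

This is a geometric sequence.
i=0: S_0 = 2.89 * (-0.67)^0 = 2.89
i=1: S_1 = 2.89 * (-0.67)^1 ≈ -1.94
i=2: S_2 = 2.89 * (-0.67)^2 ≈ 1.3
i=3: S_3 = 2.89 * (-0.67)^3 ≈ -0.87
i=4: S_4 = 2.89 * (-0.67)^4 ≈ 0.58
The first 5 terms are: [2.89, -1.94, 1.3, -0.87, 0.58]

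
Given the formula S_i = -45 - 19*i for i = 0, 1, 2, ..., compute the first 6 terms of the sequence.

This is an arithmetic sequence.
i=0: S_0 = -45 + -19*0 = -45
i=1: S_1 = -45 + -19*1 = -64
i=2: S_2 = -45 + -19*2 = -83
i=3: S_3 = -45 + -19*3 = -102
i=4: S_4 = -45 + -19*4 = -121
i=5: S_5 = -45 + -19*5 = -140
The first 6 terms are: [-45, -64, -83, -102, -121, -140]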